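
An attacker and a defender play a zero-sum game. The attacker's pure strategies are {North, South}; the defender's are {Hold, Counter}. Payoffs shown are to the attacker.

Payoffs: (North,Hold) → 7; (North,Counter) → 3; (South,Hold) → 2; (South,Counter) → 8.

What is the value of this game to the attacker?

Row minima: North → 3, South → 2; maximin = 3.
Column maxima: Hold → 7, Counter → 8; minimax = 7.
3 ≠ 7, so there is no saddle point; optimal play is mixed.
Let the attacker play North with probability p. Expected payoff against Hold: 7p + 2(1−p) = 5p + 2; against Counter: 3p + 8(1−p) = −5p + 8.
Setting these equal: 5p + 2 = −5p + 8 ⇒ 10p = 6 ⇒ p = 3/5, and the value is (5)·(3/5) + 2 = 5.
For the defender: with q = P(Hold), equating North's and South's payoffs gives 4q + 3 = −6q + 8 ⇒ q = 1/2.

5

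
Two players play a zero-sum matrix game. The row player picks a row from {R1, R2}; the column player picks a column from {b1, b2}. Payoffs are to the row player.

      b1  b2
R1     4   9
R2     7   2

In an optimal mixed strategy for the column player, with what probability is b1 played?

Row minima: R1 → 4, R2 → 2; maximin = 4.
Column maxima: b1 → 7, b2 → 9; minimax = 7.
4 ≠ 7, so there is no saddle point; optimal play is mixed.
Let the row player play R1 with probability p. Expected payoff against b1: 4p + 7(1−p) = −3p + 7; against b2: 9p + 2(1−p) = 7p + 2.
Setting these equal: −3p + 7 = 7p + 2 ⇒ −10p = -5 ⇒ p = 1/2, and the value is (-3)·(1/2) + 7 = 11/2.
For the column player: with q = P(b1), equating R1's and R2's payoffs gives −5q + 9 = 5q + 2 ⇒ q = 7/10.

7/10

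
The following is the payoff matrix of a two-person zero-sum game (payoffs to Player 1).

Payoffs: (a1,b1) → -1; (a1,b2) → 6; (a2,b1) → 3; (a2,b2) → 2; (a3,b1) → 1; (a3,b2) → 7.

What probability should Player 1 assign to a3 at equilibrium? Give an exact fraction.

1/7

Row minima: a1 → -1, a2 → 2, a3 → 1; maximin = 2.
Column maxima: b1 → 3, b2 → 7; minimax = 3.
2 ≠ 3, so there is no saddle point; optimal play is mixed.
a1 is strictly dominated by a3, so Player 1 never plays it.
On the remaining 2×2 (a2, a3 vs b1, b2):
Let Player 1 play a2 with probability p. Expected payoff against b1: 3p + 1(1−p) = 2p + 1; against b2: 2p + 7(1−p) = −5p + 7.
Setting these equal: 2p + 1 = −5p + 7 ⇒ 7p = 6 ⇒ p = 6/7, and the value is (2)·(6/7) + 1 = 19/7.
For Player 2: with q = P(b1), equating a2's and a3's payoffs gives q + 2 = −6q + 7 ⇒ q = 5/7.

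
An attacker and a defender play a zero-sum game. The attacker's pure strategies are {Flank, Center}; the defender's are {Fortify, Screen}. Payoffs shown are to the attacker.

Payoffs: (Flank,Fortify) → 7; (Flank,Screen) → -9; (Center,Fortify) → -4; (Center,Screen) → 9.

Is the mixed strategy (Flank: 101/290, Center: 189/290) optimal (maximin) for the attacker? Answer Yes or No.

Against Fortify this mix gives (101/290)·7 + (189/290)·(-4) = -49/290.
Against Screen this mix gives (101/290)·(-9) + (189/290)·9 = 396/145.
The defender will play Fortify, holding the attacker to -49/290. Shifting weight toward the row that does better against Fortify would raise this floor (the equalizing mix achieves 27/29 against both Fortify and Screen), so the proposed strategy is not optimal.

No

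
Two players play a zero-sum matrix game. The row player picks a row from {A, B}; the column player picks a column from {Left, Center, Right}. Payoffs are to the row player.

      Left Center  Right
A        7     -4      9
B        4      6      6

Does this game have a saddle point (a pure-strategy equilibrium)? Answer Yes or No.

Row minima: A → -4, B → 4; maximin = 4.
Column maxima: Left → 7, Center → 6, Right → 9; minimax = 6.
4 ≠ 6, so no pure-strategy equilibrium exists.

No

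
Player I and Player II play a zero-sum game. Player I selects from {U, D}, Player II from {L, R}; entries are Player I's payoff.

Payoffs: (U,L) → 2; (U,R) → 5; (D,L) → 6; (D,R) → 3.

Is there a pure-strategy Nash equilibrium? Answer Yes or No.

Row minima: U → 2, D → 3; maximin = 3.
Column maxima: L → 6, R → 5; minimax = 5.
3 ≠ 5, so no pure-strategy equilibrium exists.

No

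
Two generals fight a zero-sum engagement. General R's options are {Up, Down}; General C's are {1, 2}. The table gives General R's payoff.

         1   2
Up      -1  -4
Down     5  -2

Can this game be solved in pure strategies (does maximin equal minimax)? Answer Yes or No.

Yes

Row minima: Up → -4, Down → -2; maximin = -2.
Column maxima: 1 → 5, 2 → -2; minimax = -2.
maximin = minimax = -2, so a saddle point exists.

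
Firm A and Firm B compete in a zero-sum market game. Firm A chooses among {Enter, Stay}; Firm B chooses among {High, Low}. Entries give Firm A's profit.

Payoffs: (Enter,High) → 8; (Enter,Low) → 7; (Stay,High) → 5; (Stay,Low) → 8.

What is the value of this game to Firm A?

29/4

Row minima: Enter → 7, Stay → 5; maximin = 7.
Column maxima: High → 8, Low → 8; minimax = 8.
7 ≠ 8, so there is no saddle point; optimal play is mixed.
Let Firm A play Enter with probability p. Expected payoff against High: 8p + 5(1−p) = 3p + 5; against Low: 7p + 8(1−p) = −p + 8.
Setting these equal: 3p + 5 = −p + 8 ⇒ 4p = 3 ⇒ p = 3/4, and the value is (3)·(3/4) + 5 = 29/4.
For Firm B: with q = P(High), equating Enter's and Stay's payoffs gives q + 7 = −3q + 8 ⇒ q = 1/4.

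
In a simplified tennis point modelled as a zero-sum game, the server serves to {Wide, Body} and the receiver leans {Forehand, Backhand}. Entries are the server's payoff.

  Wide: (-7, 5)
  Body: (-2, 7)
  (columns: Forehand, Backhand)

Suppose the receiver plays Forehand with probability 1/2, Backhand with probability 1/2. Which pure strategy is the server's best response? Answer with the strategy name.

Body

Expected payoff of Wide: (1/2)·(-7) + (1/2)·5 = -1.
Expected payoff of Body: (1/2)·(-2) + (1/2)·7 = 5/2.
The largest is 5/2, so the server's best response is Body.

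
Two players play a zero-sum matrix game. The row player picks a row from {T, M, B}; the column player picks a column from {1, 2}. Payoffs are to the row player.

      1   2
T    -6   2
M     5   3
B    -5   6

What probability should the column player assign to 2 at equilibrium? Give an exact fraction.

10/13

Row minima: T → -6, M → 3, B → -5; maximin = 3.
Column maxima: 1 → 5, 2 → 6; minimax = 5.
3 ≠ 5, so there is no saddle point; optimal play is mixed.
T is strictly dominated by M, so the row player never plays it.
On the remaining 2×2 (M, B vs 1, 2):
Let the row player play M with probability p. Expected payoff against 1: 5p + (-5)(1−p) = 10p − 5; against 2: 3p + 6(1−p) = −3p + 6.
Setting these equal: 10p − 5 = −3p + 6 ⇒ 13p = 11 ⇒ p = 11/13, and the value is (10)·(11/13) − 5 = 45/13.
For the column player: with q = P(1), equating M's and B's payoffs gives 2q + 3 = −11q + 6 ⇒ q = 3/13.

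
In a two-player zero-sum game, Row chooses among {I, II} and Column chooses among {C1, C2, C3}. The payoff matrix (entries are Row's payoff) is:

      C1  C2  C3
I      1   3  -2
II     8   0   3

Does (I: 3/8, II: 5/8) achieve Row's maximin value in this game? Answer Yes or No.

Against C1 this mix gives (3/8)·1 + (5/8)·8 = 43/8.
Against C2 this mix gives (3/8)·3 + (5/8)·0 = 9/8.
Against C3 this mix gives (3/8)·(-2) + (5/8)·3 = 9/8.
All of Column's active replies (C2, C3) yield 9/8, and no column does worse for Row. The mix makes Column indifferent and guarantees 9/8, so it is optimal.

Yes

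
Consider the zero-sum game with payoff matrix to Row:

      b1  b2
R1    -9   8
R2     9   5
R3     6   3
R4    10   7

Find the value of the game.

143/20

Row minima: R1 → -9, R2 → 5, R3 → 3, R4 → 7; maximin = 7.
Column maxima: b1 → 10, b2 → 8; minimax = 8.
7 ≠ 8, so there is no saddle point; optimal play is mixed.
R2 is strictly dominated by R4, so Row never plays it.
R3 is strictly dominated by R4, so Row never plays it.
On the remaining 2×2 (R1, R4 vs b1, b2):
Let Row play R1 with probability p. Expected payoff against b1: (-9)p + 10(1−p) = −19p + 10; against b2: 8p + 7(1−p) = p + 7.
Setting these equal: −19p + 10 = p + 7 ⇒ −20p = -3 ⇒ p = 3/20, and the value is (-19)·(3/20) + 10 = 143/20.
For Column: with q = P(b1), equating R1's and R4's payoffs gives −17q + 8 = 3q + 7 ⇒ q = 1/20.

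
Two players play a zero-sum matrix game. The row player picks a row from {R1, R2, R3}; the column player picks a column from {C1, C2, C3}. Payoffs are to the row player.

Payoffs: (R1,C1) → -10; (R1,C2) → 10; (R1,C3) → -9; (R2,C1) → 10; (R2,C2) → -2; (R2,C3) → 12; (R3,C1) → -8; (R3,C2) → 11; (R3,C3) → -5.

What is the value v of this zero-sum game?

94/31

Row minima: R1 → -10, R2 → -2, R3 → -8; maximin = -2.
Column maxima: C1 → 10, C2 → 11, C3 → 12; minimax = 10.
-2 ≠ 10, so there is no saddle point; optimal play is mixed.
R1 is strictly dominated by R3, so the row player never plays it.
C3 is strictly dominated by C1 (it gives the row player strictly more in every row), so the column player never plays it.
On the remaining 2×2 (R2, R3 vs C1, C2):
Let the row player play R2 with probability p. Expected payoff against C1: 10p + (-8)(1−p) = 18p − 8; against C2: (-2)p + 11(1−p) = −13p + 11.
Setting these equal: 18p − 8 = −13p + 11 ⇒ 31p = 19 ⇒ p = 19/31, and the value is (18)·(19/31) − 8 = 94/31.
For the column player: with q = P(C1), equating R2's and R3's payoffs gives 12q − 2 = −19q + 11 ⇒ q = 13/31.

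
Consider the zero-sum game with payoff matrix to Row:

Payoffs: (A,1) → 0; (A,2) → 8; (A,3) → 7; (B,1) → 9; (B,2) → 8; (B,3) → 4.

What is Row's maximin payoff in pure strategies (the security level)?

4

Row minima: A → 0, B → 4.
The best of these is 4.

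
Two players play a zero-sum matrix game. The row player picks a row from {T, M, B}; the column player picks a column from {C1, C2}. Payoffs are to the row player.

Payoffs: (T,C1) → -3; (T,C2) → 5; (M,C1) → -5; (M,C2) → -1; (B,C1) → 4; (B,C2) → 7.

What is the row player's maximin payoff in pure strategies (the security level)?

Row minima: T → -3, M → -5, B → 4.
The best of these is 4.

4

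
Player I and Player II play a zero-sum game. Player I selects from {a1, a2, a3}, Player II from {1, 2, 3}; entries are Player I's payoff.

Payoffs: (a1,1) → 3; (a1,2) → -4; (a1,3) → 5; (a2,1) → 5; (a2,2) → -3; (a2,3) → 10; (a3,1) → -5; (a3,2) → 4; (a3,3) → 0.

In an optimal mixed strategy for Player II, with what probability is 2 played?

Row minima: a1 → -4, a2 → -3, a3 → -5; maximin = -3.
Column maxima: 1 → 5, 2 → 4, 3 → 10; minimax = 4.
-3 ≠ 4, so there is no saddle point; optimal play is mixed.
a1 is strictly dominated by a2, so Player I never plays it.
3 is strictly dominated by 1 (it gives Player I strictly more in every row), so Player II never plays it.
On the remaining 2×2 (a2, a3 vs 1, 2):
Let Player I play a2 with probability p. Expected payoff against 1: 5p + (-5)(1−p) = 10p − 5; against 2: (-3)p + 4(1−p) = −7p + 4.
Setting these equal: 10p − 5 = −7p + 4 ⇒ 17p = 9 ⇒ p = 9/17, and the value is (10)·(9/17) − 5 = 5/17.
For Player II: with q = P(1), equating a2's and a3's payoffs gives 8q − 3 = −9q + 4 ⇒ q = 7/17.

10/17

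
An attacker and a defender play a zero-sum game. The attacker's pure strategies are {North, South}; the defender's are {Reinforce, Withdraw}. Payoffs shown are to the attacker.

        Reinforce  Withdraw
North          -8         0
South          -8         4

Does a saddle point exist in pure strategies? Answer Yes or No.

Yes

Row minima: North → -8, South → -8; maximin = -8.
Column maxima: Reinforce → -8, Withdraw → 4; minimax = -8.
maximin = minimax = -8, so a saddle point exists.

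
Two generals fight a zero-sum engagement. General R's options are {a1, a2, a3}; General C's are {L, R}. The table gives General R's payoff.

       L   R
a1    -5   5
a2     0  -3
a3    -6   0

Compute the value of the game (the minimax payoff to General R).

-15/13

Row minima: a1 → -5, a2 → -3, a3 → -6; maximin = -3.
Column maxima: L → 0, R → 5; minimax = 0.
-3 ≠ 0, so there is no saddle point; optimal play is mixed.
a3 is strictly dominated by a1, so General R never plays it.
On the remaining 2×2 (a1, a2 vs L, R):
Let General R play a1 with probability p. Expected payoff against L: (-5)p + 0(1−p) = −5p; against R: 5p + (-3)(1−p) = 8p − 3.
Setting these equal: −5p = 8p − 3 ⇒ −13p = -3 ⇒ p = 3/13, and the value is (-5)·(3/13) = -15/13.
For General C: with q = P(L), equating a1's and a2's payoffs gives −10q + 5 = 3q − 3 ⇒ q = 8/13.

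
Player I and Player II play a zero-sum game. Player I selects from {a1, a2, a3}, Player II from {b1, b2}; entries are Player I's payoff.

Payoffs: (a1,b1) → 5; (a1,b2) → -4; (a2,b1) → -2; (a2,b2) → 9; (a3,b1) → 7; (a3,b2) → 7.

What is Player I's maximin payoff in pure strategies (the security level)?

7

Row minima: a1 → -4, a2 → -2, a3 → 7.
The best of these is 7.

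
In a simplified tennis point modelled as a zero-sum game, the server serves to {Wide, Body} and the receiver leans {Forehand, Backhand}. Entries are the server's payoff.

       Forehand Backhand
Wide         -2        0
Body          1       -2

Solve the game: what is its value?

Row minima: Wide → -2, Body → -2; maximin = -2.
Column maxima: Forehand → 1, Backhand → 0; minimax = 0.
-2 ≠ 0, so there is no saddle point; optimal play is mixed.
Let the server play Wide with probability p. Expected payoff against Forehand: (-2)p + 1(1−p) = −3p + 1; against Backhand: 0p + (-2)(1−p) = 2p − 2.
Setting these equal: −3p + 1 = 2p − 2 ⇒ −5p = -3 ⇒ p = 3/5, and the value is (-3)·(3/5) + 1 = -4/5.
For the receiver: with q = P(Forehand), equating Wide's and Body's payoffs gives −2q = 3q − 2 ⇒ q = 2/5.

-4/5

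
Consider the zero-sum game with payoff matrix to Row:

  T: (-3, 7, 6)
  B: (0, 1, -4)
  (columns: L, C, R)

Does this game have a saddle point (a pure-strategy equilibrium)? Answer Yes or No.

Row minima: T → -3, B → -4; maximin = -3.
Column maxima: L → 0, C → 7, R → 6; minimax = 0.
-3 ≠ 0, so no pure-strategy equilibrium exists.

No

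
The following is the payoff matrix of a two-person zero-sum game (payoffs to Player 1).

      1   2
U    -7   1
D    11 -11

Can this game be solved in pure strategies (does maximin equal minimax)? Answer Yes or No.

Row minima: U → -7, D → -11; maximin = -7.
Column maxima: 1 → 11, 2 → 1; minimax = 1.
-7 ≠ 1, so no pure-strategy equilibrium exists.

No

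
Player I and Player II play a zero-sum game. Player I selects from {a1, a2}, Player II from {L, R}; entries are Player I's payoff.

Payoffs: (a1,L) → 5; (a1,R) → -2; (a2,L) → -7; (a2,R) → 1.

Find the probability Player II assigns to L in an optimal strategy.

1/5

Row minima: a1 → -2, a2 → -7; maximin = -2.
Column maxima: L → 5, R → 1; minimax = 1.
-2 ≠ 1, so there is no saddle point; optimal play is mixed.
Let Player I play a1 with probability p. Expected payoff against L: 5p + (-7)(1−p) = 12p − 7; against R: (-2)p + 1(1−p) = −3p + 1.
Setting these equal: 12p − 7 = −3p + 1 ⇒ 15p = 8 ⇒ p = 8/15, and the value is (12)·(8/15) − 7 = -3/5.
For Player II: with q = P(L), equating a1's and a2's payoffs gives 7q − 2 = −8q + 1 ⇒ q = 1/5.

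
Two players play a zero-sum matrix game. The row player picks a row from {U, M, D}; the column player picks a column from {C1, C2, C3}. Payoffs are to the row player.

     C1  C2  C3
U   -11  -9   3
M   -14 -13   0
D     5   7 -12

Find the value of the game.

-117/31

Row minima: U → -11, M → -14, D → -12; maximin = -11.
Column maxima: C1 → 5, C2 → 7, C3 → 3; minimax = 3.
-11 ≠ 3, so there is no saddle point; optimal play is mixed.
M is strictly dominated by U, so the row player never plays it.
C2 is strictly dominated by C1 (it gives the row player strictly more in every row), so the column player never plays it.
On the remaining 2×2 (U, D vs C1, C3):
Let the row player play U with probability p. Expected payoff against C1: (-11)p + 5(1−p) = −16p + 5; against C3: 3p + (-12)(1−p) = 15p − 12.
Setting these equal: −16p + 5 = 15p − 12 ⇒ −31p = -17 ⇒ p = 17/31, and the value is (-16)·(17/31) + 5 = -117/31.
For the column player: with q = P(C1), equating U's and D's payoffs gives −14q + 3 = 17q − 12 ⇒ q = 15/31.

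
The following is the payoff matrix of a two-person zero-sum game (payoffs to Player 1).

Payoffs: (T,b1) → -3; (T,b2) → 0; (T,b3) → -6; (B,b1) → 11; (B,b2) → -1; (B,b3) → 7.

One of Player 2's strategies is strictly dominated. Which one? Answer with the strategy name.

b3 holds Player 1's payoff strictly below b1 in every row: -6 < -3, 7 < 11.
So b1 is strictly dominated for Player 2.

b1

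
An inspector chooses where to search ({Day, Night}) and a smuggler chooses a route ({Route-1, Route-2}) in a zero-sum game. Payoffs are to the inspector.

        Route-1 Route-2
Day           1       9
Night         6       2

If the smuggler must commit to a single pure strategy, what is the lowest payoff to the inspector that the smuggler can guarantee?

Column maxima: Route-1 → 6, Route-2 → 9.
The smallest of these is 6.

6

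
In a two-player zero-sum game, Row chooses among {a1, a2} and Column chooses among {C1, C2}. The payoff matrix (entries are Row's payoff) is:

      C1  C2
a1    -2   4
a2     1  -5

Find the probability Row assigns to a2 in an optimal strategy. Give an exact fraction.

Row minima: a1 → -2, a2 → -5; maximin = -2.
Column maxima: C1 → 1, C2 → 4; minimax = 1.
-2 ≠ 1, so there is no saddle point; optimal play is mixed.
Let Row play a1 with probability p. Expected payoff against C1: (-2)p + 1(1−p) = −3p + 1; against C2: 4p + (-5)(1−p) = 9p − 5.
Setting these equal: −3p + 1 = 9p − 5 ⇒ −12p = -6 ⇒ p = 1/2, and the value is (-3)·(1/2) + 1 = -1/2.
For Column: with q = P(C1), equating a1's and a2's payoffs gives −6q + 4 = 6q − 5 ⇒ q = 3/4.

1/2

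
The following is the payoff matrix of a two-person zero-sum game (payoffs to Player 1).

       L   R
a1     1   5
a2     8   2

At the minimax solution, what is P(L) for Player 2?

Row minima: a1 → 1, a2 → 2; maximin = 2.
Column maxima: L → 8, R → 5; minimax = 5.
2 ≠ 5, so there is no saddle point; optimal play is mixed.
Let Player 1 play a1 with probability p. Expected payoff against L: 1p + 8(1−p) = −7p + 8; against R: 5p + 2(1−p) = 3p + 2.
Setting these equal: −7p + 8 = 3p + 2 ⇒ −10p = -6 ⇒ p = 3/5, and the value is (-7)·(3/5) + 8 = 19/5.
For Player 2: with q = P(L), equating a1's and a2's payoffs gives −4q + 5 = 6q + 2 ⇒ q = 3/10.

3/10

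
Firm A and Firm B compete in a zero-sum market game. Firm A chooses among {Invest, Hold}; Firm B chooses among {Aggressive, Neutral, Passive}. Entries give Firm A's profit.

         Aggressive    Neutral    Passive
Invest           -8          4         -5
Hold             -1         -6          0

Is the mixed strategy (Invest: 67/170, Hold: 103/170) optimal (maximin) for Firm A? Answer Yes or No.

Against Aggressive this mix gives (67/170)·(-8) + (103/170)·(-1) = -639/170.
Against Neutral this mix gives (67/170)·4 + (103/170)·(-6) = -35/17.
Against Passive this mix gives (67/170)·(-5) + (103/170)·0 = -67/34.
Firm B will play Aggressive, holding Firm A to -639/170. Shifting weight toward the row that does better against Aggressive would raise this floor (the equalizing mix achieves -52/17 against both Aggressive and Neutral), so the proposed strategy is not optimal.

No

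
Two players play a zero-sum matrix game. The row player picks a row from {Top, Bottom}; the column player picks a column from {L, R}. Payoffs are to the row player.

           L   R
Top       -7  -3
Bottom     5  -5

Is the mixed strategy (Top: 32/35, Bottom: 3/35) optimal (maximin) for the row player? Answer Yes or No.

No

Against L this mix gives (32/35)·(-7) + (3/35)·5 = -209/35.
Against R this mix gives (32/35)·(-3) + (3/35)·(-5) = -111/35.
The column player will play L, holding the row player to -209/35. Shifting weight toward the row that does better against L would raise this floor (the equalizing mix achieves -25/7 against both L and R), so the proposed strategy is not optimal.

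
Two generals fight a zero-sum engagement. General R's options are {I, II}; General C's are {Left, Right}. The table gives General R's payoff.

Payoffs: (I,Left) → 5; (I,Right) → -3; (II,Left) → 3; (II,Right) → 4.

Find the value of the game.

29/9

Row minima: I → -3, II → 3; maximin = 3.
Column maxima: Left → 5, Right → 4; minimax = 4.
3 ≠ 4, so there is no saddle point; optimal play is mixed.
Let General R play I with probability p. Expected payoff against Left: 5p + 3(1−p) = 2p + 3; against Right: (-3)p + 4(1−p) = −7p + 4.
Setting these equal: 2p + 3 = −7p + 4 ⇒ 9p = 1 ⇒ p = 1/9, and the value is (2)·(1/9) + 3 = 29/9.
For General C: with q = P(Left), equating I's and II's payoffs gives 8q − 3 = −q + 4 ⇒ q = 7/9.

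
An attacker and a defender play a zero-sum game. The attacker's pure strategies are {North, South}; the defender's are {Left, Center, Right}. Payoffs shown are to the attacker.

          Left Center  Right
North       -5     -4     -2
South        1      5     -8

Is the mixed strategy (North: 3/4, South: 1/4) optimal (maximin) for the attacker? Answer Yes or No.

Against Left this mix gives (3/4)·(-5) + (1/4)·1 = -7/2.
Against Center this mix gives (3/4)·(-4) + (1/4)·5 = -7/4.
Against Right this mix gives (3/4)·(-2) + (1/4)·(-8) = -7/2.
All of the defender's active replies (Left, Right) yield -7/2, and no column does worse for the attacker. The mix makes the defender indifferent and guarantees -7/2, so it is optimal.

Yes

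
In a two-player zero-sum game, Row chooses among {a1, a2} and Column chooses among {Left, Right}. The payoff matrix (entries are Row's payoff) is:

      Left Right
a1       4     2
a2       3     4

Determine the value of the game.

Row minima: a1 → 2, a2 → 3; maximin = 3.
Column maxima: Left → 4, Right → 4; minimax = 4.
3 ≠ 4, so there is no saddle point; optimal play is mixed.
Let Row play a1 with probability p. Expected payoff against Left: 4p + 3(1−p) = p + 3; against Right: 2p + 4(1−p) = −2p + 4.
Setting these equal: p + 3 = −2p + 4 ⇒ 3p = 1 ⇒ p = 1/3, and the value is (1)·(1/3) + 3 = 10/3.
For Column: with q = P(Left), equating a1's and a2's payoffs gives 2q + 2 = −q + 4 ⇒ q = 2/3.

10/3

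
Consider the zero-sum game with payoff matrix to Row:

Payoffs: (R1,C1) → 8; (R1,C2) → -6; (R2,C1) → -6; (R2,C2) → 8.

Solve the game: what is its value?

Row minima: R1 → -6, R2 → -6; maximin = -6.
Column maxima: C1 → 8, C2 → 8; minimax = 8.
-6 ≠ 8, so there is no saddle point; optimal play is mixed.
Let Row play R1 with probability p. Expected payoff against C1: 8p + (-6)(1−p) = 14p − 6; against C2: (-6)p + 8(1−p) = −14p + 8.
Setting these equal: 14p − 6 = −14p + 8 ⇒ 28p = 14 ⇒ p = 1/2, and the value is (14)·(1/2) − 6 = 1.
For Column: with q = P(C1), equating R1's and R2's payoffs gives 14q − 6 = −14q + 8 ⇒ q = 1/2.

1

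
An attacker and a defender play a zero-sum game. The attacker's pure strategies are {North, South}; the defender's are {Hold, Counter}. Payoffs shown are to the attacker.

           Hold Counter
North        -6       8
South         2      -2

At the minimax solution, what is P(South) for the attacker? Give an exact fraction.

Row minima: North → -6, South → -2; maximin = -2.
Column maxima: Hold → 2, Counter → 8; minimax = 2.
-2 ≠ 2, so there is no saddle point; optimal play is mixed.
Let the attacker play North with probability p. Expected payoff against Hold: (-6)p + 2(1−p) = −8p + 2; against Counter: 8p + (-2)(1−p) = 10p − 2.
Setting these equal: −8p + 2 = 10p − 2 ⇒ −18p = -4 ⇒ p = 2/9, and the value is (-8)·(2/9) + 2 = 2/9.
For the defender: with q = P(Hold), equating North's and South's payoffs gives −14q + 8 = 4q − 2 ⇒ q = 5/9.

7/9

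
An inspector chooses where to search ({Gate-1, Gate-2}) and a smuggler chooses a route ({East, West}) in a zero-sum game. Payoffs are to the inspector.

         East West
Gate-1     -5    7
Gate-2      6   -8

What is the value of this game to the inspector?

1/13

Row minima: Gate-1 → -5, Gate-2 → -8; maximin = -5.
Column maxima: East → 6, West → 7; minimax = 6.
-5 ≠ 6, so there is no saddle point; optimal play is mixed.
Let the inspector play Gate-1 with probability p. Expected payoff against East: (-5)p + 6(1−p) = −11p + 6; against West: 7p + (-8)(1−p) = 15p − 8.
Setting these equal: −11p + 6 = 15p − 8 ⇒ −26p = -14 ⇒ p = 7/13, and the value is (-11)·(7/13) + 6 = 1/13.
For the smuggler: with q = P(East), equating Gate-1's and Gate-2's payoffs gives −12q + 7 = 14q − 8 ⇒ q = 15/26.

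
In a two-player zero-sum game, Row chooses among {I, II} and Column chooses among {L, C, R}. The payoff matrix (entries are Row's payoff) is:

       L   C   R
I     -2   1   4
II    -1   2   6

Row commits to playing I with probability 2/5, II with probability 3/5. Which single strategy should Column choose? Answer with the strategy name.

If Column plays L, Row's expected payoff is (2/5)·(-2) + (3/5)·(-1) = -7/5.
If Column plays C, Row's expected payoff is (2/5)·1 + (3/5)·2 = 8/5.
If Column plays R, Row's expected payoff is (2/5)·4 + (3/5)·6 = 26/5.
Column minimizes Row's payoff; the smallest is -7/5, so the best response is L.

L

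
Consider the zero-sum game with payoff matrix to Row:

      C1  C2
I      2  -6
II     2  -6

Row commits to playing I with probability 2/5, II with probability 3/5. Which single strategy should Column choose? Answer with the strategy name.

C2

If Column plays C1, Row's expected payoff is (2/5)·2 + (3/5)·2 = 2.
If Column plays C2, Row's expected payoff is (2/5)·(-6) + (3/5)·(-6) = -6.
Column minimizes Row's payoff; the smallest is -6, so the best response is C2.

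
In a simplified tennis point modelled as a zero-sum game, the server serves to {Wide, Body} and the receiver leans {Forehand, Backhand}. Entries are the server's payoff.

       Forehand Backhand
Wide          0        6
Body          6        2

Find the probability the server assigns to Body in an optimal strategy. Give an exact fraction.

Row minima: Wide → 0, Body → 2; maximin = 2.
Column maxima: Forehand → 6, Backhand → 6; minimax = 6.
2 ≠ 6, so there is no saddle point; optimal play is mixed.
Let the server play Wide with probability p. Expected payoff against Forehand: 0p + 6(1−p) = −6p + 6; against Backhand: 6p + 2(1−p) = 4p + 2.
Setting these equal: −6p + 6 = 4p + 2 ⇒ −10p = -4 ⇒ p = 2/5, and the value is (-6)·(2/5) + 6 = 18/5.
For the receiver: with q = P(Forehand), equating Wide's and Body's payoffs gives −6q + 6 = 4q + 2 ⇒ q = 2/5.

3/5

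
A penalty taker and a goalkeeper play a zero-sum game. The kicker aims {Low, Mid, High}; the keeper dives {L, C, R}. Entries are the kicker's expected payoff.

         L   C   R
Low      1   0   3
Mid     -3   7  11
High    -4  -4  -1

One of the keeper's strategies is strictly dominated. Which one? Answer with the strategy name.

R

L holds the kicker's payoff strictly below R in every row: 1 < 3, -3 < 11, -4 < -1.
So R is strictly dominated for the keeper.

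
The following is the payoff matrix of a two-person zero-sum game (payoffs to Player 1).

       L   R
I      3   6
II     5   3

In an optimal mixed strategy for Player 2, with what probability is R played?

Row minima: I → 3, II → 3; maximin = 3.
Column maxima: L → 5, R → 6; minimax = 5.
3 ≠ 5, so there is no saddle point; optimal play is mixed.
Let Player 1 play I with probability p. Expected payoff against L: 3p + 5(1−p) = −2p + 5; against R: 6p + 3(1−p) = 3p + 3.
Setting these equal: −2p + 5 = 3p + 3 ⇒ −5p = -2 ⇒ p = 2/5, and the value is (-2)·(2/5) + 5 = 21/5.
For Player 2: with q = P(L), equating I's and II's payoffs gives −3q + 6 = 2q + 3 ⇒ q = 3/5.

2/5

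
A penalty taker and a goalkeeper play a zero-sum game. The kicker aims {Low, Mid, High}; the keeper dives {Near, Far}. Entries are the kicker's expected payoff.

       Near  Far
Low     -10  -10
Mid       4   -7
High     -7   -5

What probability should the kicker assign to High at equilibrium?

Row minima: Low → -10, Mid → -7, High → -7; maximin = -7.
Column maxima: Near → 4, Far → -5; minimax = -5.
-7 ≠ -5, so there is no saddle point; optimal play is mixed.
Low is strictly dominated by Mid, so the kicker never plays it.
On the remaining 2×2 (Mid, High vs Near, Far):
Let the kicker play Mid with probability p. Expected payoff against Near: 4p + (-7)(1−p) = 11p − 7; against Far: (-7)p + (-5)(1−p) = −2p − 5.
Setting these equal: 11p − 7 = −2p − 5 ⇒ 13p = 2 ⇒ p = 2/13, and the value is (11)·(2/13) − 7 = -69/13.
For the keeper: with q = P(Near), equating Mid's and High's payoffs gives 11q − 7 = −2q − 5 ⇒ q = 2/13.

11/13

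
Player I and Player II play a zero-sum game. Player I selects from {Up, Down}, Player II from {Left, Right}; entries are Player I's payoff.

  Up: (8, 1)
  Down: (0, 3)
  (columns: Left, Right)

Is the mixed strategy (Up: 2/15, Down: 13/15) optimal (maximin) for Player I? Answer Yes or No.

No

Against Left this mix gives (2/15)·8 + (13/15)·0 = 16/15.
Against Right this mix gives (2/15)·1 + (13/15)·3 = 41/15.
Player II will play Left, holding Player I to 16/15. Shifting weight toward the row that does better against Left would raise this floor (the equalizing mix achieves 12/5 against both Left and Right), so the proposed strategy is not optimal.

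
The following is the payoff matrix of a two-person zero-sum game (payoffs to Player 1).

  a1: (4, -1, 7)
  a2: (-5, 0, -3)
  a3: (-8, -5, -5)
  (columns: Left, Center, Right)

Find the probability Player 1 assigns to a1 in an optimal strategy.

1/2

Row minima: a1 → -1, a2 → -5, a3 → -8; maximin = -1.
Column maxima: Left → 4, Center → 0, Right → 7; minimax = 0.
-1 ≠ 0, so there is no saddle point; optimal play is mixed.
a3 is strictly dominated by a1, so Player 1 never plays it.
Right is strictly dominated by Left (it gives Player 1 strictly more in every row), so Player 2 never plays it.
On the remaining 2×2 (a1, a2 vs Left, Center):
Let Player 1 play a1 with probability p. Expected payoff against Left: 4p + (-5)(1−p) = 9p − 5; against Center: (-1)p + 0(1−p) = −p.
Setting these equal: 9p − 5 = −p ⇒ 10p = 5 ⇒ p = 1/2, and the value is (9)·(1/2) − 5 = -1/2.
For Player 2: with q = P(Left), equating a1's and a2's payoffs gives 5q − 1 = −5q ⇒ q = 1/10.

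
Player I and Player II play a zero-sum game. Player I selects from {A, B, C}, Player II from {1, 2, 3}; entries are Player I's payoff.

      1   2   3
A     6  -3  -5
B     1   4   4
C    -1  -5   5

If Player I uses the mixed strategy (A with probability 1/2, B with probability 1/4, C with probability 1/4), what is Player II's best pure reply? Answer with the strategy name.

2

If Player II plays 1, Player I's expected payoff is (1/2)·6 + (1/4)·1 + (1/4)·(-1) = 3.
If Player II plays 2, Player I's expected payoff is (1/2)·(-3) + (1/4)·4 + (1/4)·(-5) = -7/4.
If Player II plays 3, Player I's expected payoff is (1/2)·(-5) + (1/4)·4 + (1/4)·5 = -1/4.
Player II minimizes Player I's payoff; the smallest is -7/4, so the best response is 2.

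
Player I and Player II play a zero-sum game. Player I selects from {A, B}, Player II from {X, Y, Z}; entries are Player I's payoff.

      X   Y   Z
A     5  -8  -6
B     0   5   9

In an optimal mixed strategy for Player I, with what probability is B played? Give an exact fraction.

13/18

Row minima: A → -8, B → 0; maximin = 0.
Column maxima: X → 5, Y → 5, Z → 9; minimax = 5.
0 ≠ 5, so there is no saddle point; optimal play is mixed.
Z is strictly dominated by Y (it gives Player I strictly more in every row), so Player II never plays it.
On the remaining 2×2 (A, B vs X, Y):
Let Player I play A with probability p. Expected payoff against X: 5p + 0(1−p) = 5p; against Y: (-8)p + 5(1−p) = −13p + 5.
Setting these equal: 5p = −13p + 5 ⇒ 18p = 5 ⇒ p = 5/18, and the value is (5)·(5/18) = 25/18.
For Player II: with q = P(X), equating A's and B's payoffs gives 13q − 8 = −5q + 5 ⇒ q = 13/18.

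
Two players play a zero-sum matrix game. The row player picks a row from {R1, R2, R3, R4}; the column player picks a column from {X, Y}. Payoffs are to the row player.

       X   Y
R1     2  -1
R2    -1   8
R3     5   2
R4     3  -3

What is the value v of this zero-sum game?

7/2

Row minima: R1 → -1, R2 → -1, R3 → 2, R4 → -3; maximin = 2.
Column maxima: X → 5, Y → 8; minimax = 5.
2 ≠ 5, so there is no saddle point; optimal play is mixed.
R1 is strictly dominated by R3, so the row player never plays it.
R4 is strictly dominated by R3, so the row player never plays it.
On the remaining 2×2 (R2, R3 vs X, Y):
Let the row player play R2 with probability p. Expected payoff against X: (-1)p + 5(1−p) = −6p + 5; against Y: 8p + 2(1−p) = 6p + 2.
Setting these equal: −6p + 5 = 6p + 2 ⇒ −12p = -3 ⇒ p = 1/4, and the value is (-6)·(1/4) + 5 = 7/2.
For the column player: with q = P(X), equating R2's and R3's payoffs gives −9q + 8 = 3q + 2 ⇒ q = 1/2.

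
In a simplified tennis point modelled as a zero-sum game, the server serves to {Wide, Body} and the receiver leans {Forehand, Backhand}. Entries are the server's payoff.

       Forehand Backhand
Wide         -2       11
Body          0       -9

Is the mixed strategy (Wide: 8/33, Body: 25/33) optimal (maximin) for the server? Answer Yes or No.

Against Forehand this mix gives (8/33)·(-2) + (25/33)·0 = -16/33.
Against Backhand this mix gives (8/33)·11 + (25/33)·(-9) = -137/33.
The receiver will play Backhand, holding the server to -137/33. Shifting weight toward the row that does better against Backhand would raise this floor (the equalizing mix achieves -9/11 against both Backhand and Forehand), so the proposed strategy is not optimal.

No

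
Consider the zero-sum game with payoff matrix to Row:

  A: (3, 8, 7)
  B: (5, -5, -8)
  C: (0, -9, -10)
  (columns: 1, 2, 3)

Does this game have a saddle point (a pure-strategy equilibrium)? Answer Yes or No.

Row minima: A → 3, B → -8, C → -10; maximin = 3.
Column maxima: 1 → 5, 2 → 8, 3 → 7; minimax = 5.
3 ≠ 5, so no pure-strategy equilibrium exists.

No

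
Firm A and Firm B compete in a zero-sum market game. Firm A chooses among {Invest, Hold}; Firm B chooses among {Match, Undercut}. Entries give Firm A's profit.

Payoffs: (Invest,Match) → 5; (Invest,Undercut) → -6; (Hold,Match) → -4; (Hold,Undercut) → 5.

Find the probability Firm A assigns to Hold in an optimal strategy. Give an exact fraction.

Row minima: Invest → -6, Hold → -4; maximin = -4.
Column maxima: Match → 5, Undercut → 5; minimax = 5.
-4 ≠ 5, so there is no saddle point; optimal play is mixed.
Let Firm A play Invest with probability p. Expected payoff against Match: 5p + (-4)(1−p) = 9p − 4; against Undercut: (-6)p + 5(1−p) = −11p + 5.
Setting these equal: 9p − 4 = −11p + 5 ⇒ 20p = 9 ⇒ p = 9/20, and the value is (9)·(9/20) − 4 = 1/20.
For Firm B: with q = P(Match), equating Invest's and Hold's payoffs gives 11q − 6 = −9q + 5 ⇒ q = 11/20.

11/20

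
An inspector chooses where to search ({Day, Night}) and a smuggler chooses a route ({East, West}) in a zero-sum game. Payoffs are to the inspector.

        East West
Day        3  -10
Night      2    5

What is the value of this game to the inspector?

35/16

Row minima: Day → -10, Night → 2; maximin = 2.
Column maxima: East → 3, West → 5; minimax = 3.
2 ≠ 3, so there is no saddle point; optimal play is mixed.
Let the inspector play Day with probability p. Expected payoff against East: 3p + 2(1−p) = p + 2; against West: (-10)p + 5(1−p) = −15p + 5.
Setting these equal: p + 2 = −15p + 5 ⇒ 16p = 3 ⇒ p = 3/16, and the value is (1)·(3/16) + 2 = 35/16.
For the smuggler: with q = P(East), equating Day's and Night's payoffs gives 13q − 10 = −3q + 5 ⇒ q = 15/16.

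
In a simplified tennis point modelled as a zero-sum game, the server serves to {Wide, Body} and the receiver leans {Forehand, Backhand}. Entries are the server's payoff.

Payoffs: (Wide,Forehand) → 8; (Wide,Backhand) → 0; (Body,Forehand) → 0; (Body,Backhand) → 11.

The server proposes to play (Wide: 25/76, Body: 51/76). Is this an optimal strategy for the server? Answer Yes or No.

Against Forehand this mix gives (25/76)·8 + (51/76)·0 = 50/19.
Against Backhand this mix gives (25/76)·0 + (51/76)·11 = 561/76.
The receiver will play Forehand, holding the server to 50/19. Shifting weight toward the row that does better against Forehand would raise this floor (the equalizing mix achieves 88/19 against both Forehand and Backhand), so the proposed strategy is not optimal.

No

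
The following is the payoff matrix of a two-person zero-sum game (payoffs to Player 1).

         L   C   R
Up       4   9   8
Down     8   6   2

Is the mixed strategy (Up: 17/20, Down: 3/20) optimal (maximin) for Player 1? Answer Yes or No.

No

Against L this mix gives (17/20)·4 + (3/20)·8 = 23/5.
Against C this mix gives (17/20)·9 + (3/20)·6 = 171/20.
Against R this mix gives (17/20)·8 + (3/20)·2 = 71/10.
Player 2 will play L, holding Player 1 to 23/5. Shifting weight toward the row that does better against L would raise this floor (the equalizing mix achieves 28/5 against both L and R), so the proposed strategy is not optimal.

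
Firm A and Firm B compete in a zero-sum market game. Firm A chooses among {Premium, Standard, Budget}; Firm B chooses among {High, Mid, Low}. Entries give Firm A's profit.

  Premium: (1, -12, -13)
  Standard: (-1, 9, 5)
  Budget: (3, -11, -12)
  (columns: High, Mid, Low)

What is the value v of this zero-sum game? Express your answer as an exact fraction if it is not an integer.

1/7

Row minima: Premium → -13, Standard → -1, Budget → -12; maximin = -1.
Column maxima: High → 3, Mid → 9, Low → 5; minimax = 3.
-1 ≠ 3, so there is no saddle point; optimal play is mixed.
Premium is strictly dominated by Budget, so Firm A never plays it.
Mid is strictly dominated by Low (it gives Firm A strictly more in every row), so Firm B never plays it.
On the remaining 2×2 (Standard, Budget vs High, Low):
Let Firm A play Standard with probability p. Expected payoff against High: (-1)p + 3(1−p) = −4p + 3; against Low: 5p + (-12)(1−p) = 17p − 12.
Setting these equal: −4p + 3 = 17p − 12 ⇒ −21p = -15 ⇒ p = 5/7, and the value is (-4)·(5/7) + 3 = 1/7.
For Firm B: with q = P(High), equating Standard's and Budget's payoffs gives −6q + 5 = 15q − 12 ⇒ q = 17/21.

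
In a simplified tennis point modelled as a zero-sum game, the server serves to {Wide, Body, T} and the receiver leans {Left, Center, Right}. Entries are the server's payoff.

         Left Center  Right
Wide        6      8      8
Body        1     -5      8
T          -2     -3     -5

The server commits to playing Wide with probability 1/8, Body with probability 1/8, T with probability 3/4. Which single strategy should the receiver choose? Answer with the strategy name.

Center

If the receiver plays Left, the server's expected payoff is (1/8)·6 + (1/8)·1 + (3/4)·(-2) = -5/8.
If the receiver plays Center, the server's expected payoff is (1/8)·8 + (1/8)·(-5) + (3/4)·(-3) = -15/8.
If the receiver plays Right, the server's expected payoff is (1/8)·8 + (1/8)·8 + (3/4)·(-5) = -7/4.
The receiver minimizes the server's payoff; the smallest is -15/8, so the best response is Center.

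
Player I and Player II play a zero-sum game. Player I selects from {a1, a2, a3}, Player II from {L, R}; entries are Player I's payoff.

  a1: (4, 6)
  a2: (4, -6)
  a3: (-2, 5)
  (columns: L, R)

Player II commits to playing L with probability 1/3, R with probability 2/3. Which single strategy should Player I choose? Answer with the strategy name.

a1

Expected payoff of a1: (1/3)·4 + (2/3)·6 = 16/3.
Expected payoff of a2: (1/3)·4 + (2/3)·(-6) = -8/3.
Expected payoff of a3: (1/3)·(-2) + (2/3)·5 = 8/3.
The largest is 16/3, so Player I's best response is a1.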